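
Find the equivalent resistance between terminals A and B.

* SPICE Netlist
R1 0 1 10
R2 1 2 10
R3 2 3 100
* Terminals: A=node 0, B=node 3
Reduce the network between node 0 (A) and node 3 (B) by series/parallel combination:
  Rs1 = R1 + R2 (series, joined only at node 1) = 10 + 10 = 20 Ω
  Rs2 = R3 + Rs1 (series, joined only at node 2) = 100 + 20 = 120 Ω
R_eq = 120 Ω

Final answer: 120 Ω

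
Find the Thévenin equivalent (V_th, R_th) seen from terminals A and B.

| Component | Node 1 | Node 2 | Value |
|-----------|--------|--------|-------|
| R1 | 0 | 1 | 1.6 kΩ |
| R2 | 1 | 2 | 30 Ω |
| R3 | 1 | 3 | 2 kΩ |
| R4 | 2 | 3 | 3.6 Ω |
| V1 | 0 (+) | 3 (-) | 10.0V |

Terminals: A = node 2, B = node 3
Step 1 — V_th is the open-circuit voltage V_A - V_B (nothing connected across the terminals).
Nodal analysis, taking node 3 as the 0 V reference.
Source V1 fixes V_0 = 10 V.
KCL at each unknown node (sum of currents leaving = 0; resistances in Ω):
  Node 1: (V_1 - 10)/1600 + (V_1 - V_2)/30 + (V_1 - 0)/2000 = 0
  Node 2: (V_2 - V_1)/30 + (V_2 - 0)/3.6 = 0
Collecting terms (coefficients in siemens):
  0.03446·V_1 - 0.03333·V_2 = 0.00625
  0.3111·V_2 - 0.03333·V_1 = 0
Determinant D = (0.03446)(0.3111) - (-0.03333)(-0.03333) = 0.009609
V_1 = [(0.00625)(0.3111) - (-0.03333)(0)]/D = 0.2024 V
V_2 = [(0.03446)(0) - (0.00625)(-0.03333)]/D = 0.02168 V
V_th = V_2 - V_3 = 0.02168 - 0 = 0.02168 V
Step 2 — R_th: zero the source — replace V1 by a short circuit (node 3 merges into node 0) — and find the resistance seen between A (node 2) and B (node 0).
Reduce the network between node 2 (A) and node 0 (B) by series/parallel combination:
  Rp1 = R1 ‖ R3 (parallel, both between nodes 0 and 1) = 1/(1/1600 + 1/2000) = 888.9 Ω
  Rs1 = R2 + Rp1 (series, joined only at node 1) = 30 + 888.9 = 918.9 Ω
  Rp2 = R4 ‖ Rs1 (parallel, both between nodes 0 and 2) = 1/(1/3.6 + 1/918.9) = 3.586 Ω
R_th = 3.586 Ω

Final answer: V_th = 0.02168 V, R_th = 3.586 Ω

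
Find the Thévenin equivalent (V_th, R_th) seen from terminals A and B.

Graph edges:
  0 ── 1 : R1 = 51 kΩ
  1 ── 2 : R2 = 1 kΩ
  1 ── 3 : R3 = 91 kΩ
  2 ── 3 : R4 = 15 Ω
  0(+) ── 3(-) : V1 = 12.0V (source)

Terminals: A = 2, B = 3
Step 1 — V_th is the open-circuit voltage V_A - V_B (nothing connected across the terminals).
Nodal analysis, taking node 3 as the 0 V reference.
Source V1 fixes V_0 = 12 V.
KCL at each unknown node (sum of currents leaving = 0; resistances in Ω):
  Node 1: (V_1 - 12)/51000 + (V_1 - V_2)/1000 + (V_1 - 0)/91000 = 0
  Node 2: (V_2 - V_1)/1000 + (V_2 - 0)/15 = 0
Collecting terms (coefficients in siemens):
  0.001031·V_1 - 0.001·V_2 = 0.0002353
  0.06767·V_2 - 0.001·V_1 = 0
Determinant D = (0.001031)(0.06767) - (-0.001)(-0.001) = 0.00006874
V_1 = [(0.0002353)(0.06767) - (-0.001)(0)]/D = 0.2316 V
V_2 = [(0.001031)(0) - (0.0002353)(-0.001)]/D = 0.003423 V
V_th = V_2 - V_3 = 0.003423 - 0 = 0.003423 V
Step 2 — R_th: zero the source — replace V1 by a short circuit (node 3 merges into node 0) — and find the resistance seen between A (node 2) and B (node 0).
Reduce the network between node 2 (A) and node 0 (B) by series/parallel combination:
  Rp1 = R1 ‖ R3 (parallel, both between nodes 0 and 1) = 1/(1/51000 + 1/91000) = 32680 Ω
  Rs1 = R2 + Rp1 (series, joined only at node 1) = 1000 + 32680 = 33680 Ω
  Rp2 = R4 ‖ Rs1 (parallel, both between nodes 0 and 2) = 1/(1/15 + 1/33680) = 14.99 Ω
R_th = 14.99 Ω

Final answer: V_th = 0.003423 V, R_th = 14.99 Ω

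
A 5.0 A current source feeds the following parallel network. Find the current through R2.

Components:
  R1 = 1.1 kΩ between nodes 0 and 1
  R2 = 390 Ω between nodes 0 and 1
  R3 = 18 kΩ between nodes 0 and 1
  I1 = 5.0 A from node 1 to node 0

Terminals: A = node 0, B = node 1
All resistors sit directly between nodes 0 and 1, so they are in parallel and share one voltage V; the full source current 5 A splits among them.
1/R_par = 1/1100 + 1/390 + 1/18000 = 0.003529 S  =>  R_par = 283.4 Ω
V = I × R_par = 5 × 283.4 = 1417 V
I_R2 = V/R2 = 1417/390 = 3.633 A

Final answer: 3.633 A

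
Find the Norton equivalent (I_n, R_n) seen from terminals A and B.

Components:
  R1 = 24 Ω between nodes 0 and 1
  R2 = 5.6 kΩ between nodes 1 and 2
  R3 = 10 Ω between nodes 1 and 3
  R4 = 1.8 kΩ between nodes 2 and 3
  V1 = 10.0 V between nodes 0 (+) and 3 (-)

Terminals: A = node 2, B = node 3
Find the Thévenin equivalent first; then I_n = V_th/R_th and R_n = R_th.
Step 1 — V_th is the open-circuit voltage V_A - V_B (nothing connected across the terminals).
Nodal analysis, taking node 3 as the 0 V reference.
Source V1 fixes V_0 = 10 V.
KCL at each unknown node (sum of currents leaving = 0; resistances in Ω):
  Node 1: (V_1 - 10)/24 + (V_1 - V_2)/5600 + (V_1 - 0)/10 = 0
  Node 2: (V_2 - V_1)/5600 + (V_2 - 0)/1800 = 0
Collecting terms (coefficients in siemens):
  0.1418·V_1 - 0.0001786·V_2 = 0.4167
  0.0007341·V_2 - 0.0001786·V_1 = 0
Determinant D = (0.1418)(0.0007341) - (-0.0001786)(-0.0001786) = 0.0001041
V_1 = [(0.4167)(0.0007341) - (-0.0001786)(0)]/D = 2.938 V
V_2 = [(0.1418)(0) - (0.4167)(-0.0001786)]/D = 0.7147 V
V_th = V_2 - V_3 = 0.7147 - 0 = 0.7147 V
Step 2 — R_th: zero the source — replace V1 by a short circuit (node 3 merges into node 0) — and find the resistance seen between A (node 2) and B (node 0).
Reduce the network between node 2 (A) and node 0 (B) by series/parallel combination:
  Rp1 = R1 ‖ R3 (parallel, both between nodes 0 and 1) = 1/(1/24 + 1/10) = 7.059 Ω
  Rs1 = R2 + Rp1 (series, joined only at node 1) = 5600 + 7.059 = 5607 Ω
  Rp2 = R4 ‖ Rs1 (parallel, both between nodes 0 and 2) = 1/(1/1800 + 1/5607) = 1363 Ω
R_th = 1.363 kΩ
I_n = V_th/R_th = 0.7147/1363 = 0.0005245 A, and R_n = R_th = 1.363 kΩ

Final answer: I_n = 0.0005245 A, R_n = 1.363 kΩ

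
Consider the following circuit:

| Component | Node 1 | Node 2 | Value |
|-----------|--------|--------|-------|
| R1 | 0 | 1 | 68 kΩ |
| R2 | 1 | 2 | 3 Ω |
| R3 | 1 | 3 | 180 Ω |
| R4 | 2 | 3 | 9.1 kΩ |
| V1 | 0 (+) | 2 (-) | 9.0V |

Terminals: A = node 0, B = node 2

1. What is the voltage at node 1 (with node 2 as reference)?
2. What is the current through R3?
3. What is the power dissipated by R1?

Nodal analysis, taking node 2 as the 0 V reference.
Source V1 fixes V_0 = 9 V.
KCL at each unknown node (sum of currents leaving = 0; resistances in Ω):
  Node 1: (V_1 - 9)/68000 + (V_1 - 0)/3 + (V_1 - V_3)/180 = 0
  Node 3: (V_3 - V_1)/180 + (V_3 - 0)/9100 = 0
Collecting terms (coefficients in siemens):
  0.3389·V_1 - 0.005556·V_3 = 0.0001324
  0.005665·V_3 - 0.005556·V_1 = 0
Determinant D = (0.3389)(0.005665) - (-0.005556)(-0.005556) = 0.001889
V_1 = [(0.0001324)(0.005665) - (-0.005556)(0)]/D = 0.0003969 V
V_3 = [(0.3389)(0) - (0.0001324)(-0.005556)]/D = 0.0003892 V
Part 1:
  Read off the nodal solution: V_1 = 0.0003969 V
Part 2:
  I_R3 = (V_1 - V_3)/R3 = (0.0003969 - 0.0003892)/180 = 0.00000004277 A
  Magnitude: I_R3 = 0.00000004277 A
Part 3:
  I_R1 = (V_0 - V_1)/R1 = (9 - 0.0003969)/68000 = 0.0001323 A
  P_R1 = I_R1² × R1 = (0.0001323)² × 68000 = 0.001191 W

Final answers:
1. V_1 = 0.0003969 V
2. I_R3 = 4.277e-08 A
3. P_R1 = 0.001191 W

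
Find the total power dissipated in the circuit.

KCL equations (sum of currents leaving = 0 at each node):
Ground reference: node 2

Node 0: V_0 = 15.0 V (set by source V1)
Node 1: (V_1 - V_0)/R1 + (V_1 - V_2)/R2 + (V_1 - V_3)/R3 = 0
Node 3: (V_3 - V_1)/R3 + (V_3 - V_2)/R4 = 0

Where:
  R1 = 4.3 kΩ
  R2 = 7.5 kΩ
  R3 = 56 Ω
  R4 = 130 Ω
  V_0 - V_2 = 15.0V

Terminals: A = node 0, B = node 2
Nodal analysis, taking node 2 as the 0 V reference.
Source V1 fixes V_0 = 15 V.
KCL at each unknown node (sum of currents leaving = 0; resistances in Ω):
  Node 1: (V_1 - 15)/4300 + (V_1 - 0)/7500 + (V_1 - V_3)/56 = 0
  Node 3: (V_3 - V_1)/56 + (V_3 - 0)/130 = 0
Collecting terms (coefficients in siemens):
  0.01822·V_1 - 0.01786·V_3 = 0.003488
  0.02555·V_3 - 0.01786·V_1 = 0
Determinant D = (0.01822)(0.02555) - (-0.01786)(-0.01786) = 0.0001467
V_1 = [(0.003488)(0.02555) - (-0.01786)(0)]/D = 0.6075 V
V_3 = [(0.01822)(0) - (0.003488)(-0.01786)]/D = 0.4246 V
Power in each resistor, P = (ΔV)²/R:
  P_R1 = (15 - 0.6075)²/4300 = 0.04817 W
  P_R2 = (0.6075 - 0)²/7500 = 0.00004921 W
  P_R3 = (0.6075 - 0.4246)²/56 = 0.0005974 W
  P_R4 = (0 - 0.4246)²/130 = 0.001387 W
P_total = P_R1 + P_R2 + P_R3 + P_R4 = 0.05021 W

Final answer: 0.05021 W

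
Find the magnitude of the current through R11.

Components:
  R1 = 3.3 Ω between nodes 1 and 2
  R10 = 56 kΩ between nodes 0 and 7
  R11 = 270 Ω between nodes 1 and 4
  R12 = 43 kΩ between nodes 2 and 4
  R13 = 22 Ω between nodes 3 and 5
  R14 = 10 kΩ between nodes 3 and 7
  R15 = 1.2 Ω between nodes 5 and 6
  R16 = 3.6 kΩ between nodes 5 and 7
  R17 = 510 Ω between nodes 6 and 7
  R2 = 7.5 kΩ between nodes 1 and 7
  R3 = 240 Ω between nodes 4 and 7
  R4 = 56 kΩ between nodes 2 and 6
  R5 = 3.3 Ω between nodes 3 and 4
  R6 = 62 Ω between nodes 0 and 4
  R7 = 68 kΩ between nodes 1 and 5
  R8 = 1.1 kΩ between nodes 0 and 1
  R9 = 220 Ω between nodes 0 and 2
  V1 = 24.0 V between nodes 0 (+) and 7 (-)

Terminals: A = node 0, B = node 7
Nodal analysis, taking node 7 as the 0 V reference.
Source V1 fixes V_0 = 24 V.
KCL at each unknown node (sum of currents leaving = 0; resistances in Ω):
  Node 1: (V_1 - V_2)/3.3 + (V_1 - 0)/7500 + (V_1 - V_5)/68000 + (V_1 - 24)/1100 + (V_1 - V_4)/270 = 0
  Node 2: (V_2 - V_1)/3.3 + (V_2 - V_6)/56000 + (V_2 - 24)/220 + (V_2 - V_4)/43000 = 0
  Node 3: (V_3 - V_4)/3.3 + (V_3 - V_5)/22 + (V_3 - 0)/10000 = 0
  Node 4: (V_4 - 0)/240 + (V_4 - V_3)/3.3 + (V_4 - 24)/62 + (V_4 - V_1)/270 + (V_4 - V_2)/43000 = 0
  Node 5: (V_5 - V_1)/68000 + (V_5 - V_3)/22 + (V_5 - V_6)/1.2 + (V_5 - 0)/3600 = 0
  Node 6: (V_6 - V_2)/56000 + (V_6 - V_5)/1.2 + (V_6 - 0)/510 = 0
Collecting terms (coefficients in siemens):
  0.3078·V_1 - 0.303·V_2 - 0.003704·V_4 - 0.00001471·V_5 = 0.02182
  0.3076·V_2 - 0.303·V_1 - 0.00002326·V_4 - 0.00001786·V_6 = 0.1091
  0.3486·V_3 - 0.303·V_4 - 0.04545·V_5 = 0
  0.3271·V_4 - 0.003704·V_1 - 0.00002326·V_2 - 0.303·V_3 = 0.3871
  0.8791·V_5 - 0.00001471·V_1 - 0.04545·V_3 - 0.8333·V_6 = 0
  0.8353·V_6 - 0.00001786·V_2 - 0.8333·V_5 = 0
Solving these 6 simultaneous equations (Gaussian elimination) gives:
  V_1 = 21.12 V, V_2 = 21.17 V, V_3 = 17.63 V, V_4 = 17.76 V
  V_5 = 16.81 V, V_6 = 16.77 V
I_R11 = (V_1 - V_4)/R11 = (21.12 - 17.76)/270 = 0.01246 A
|I_R11| = 0.01246 A

Final answer: |I_R11| = 0.01246 A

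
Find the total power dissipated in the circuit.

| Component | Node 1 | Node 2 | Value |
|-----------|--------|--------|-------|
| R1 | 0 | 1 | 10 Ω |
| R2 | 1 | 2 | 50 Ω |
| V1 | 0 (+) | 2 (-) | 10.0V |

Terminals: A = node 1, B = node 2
Nodal analysis, taking node 2 as the 0 V reference.
Source V1 fixes V_0 = 10 V.
KCL at each unknown node (sum of currents leaving = 0; resistances in Ω):
  Node 1: (V_1 - 10)/10 + (V_1 - 0)/50 = 0
Collecting terms: 0.12 × V_1 = 1  =>  V_1 = 8.333 V
Power in each resistor, P = (ΔV)²/R:
  P_R1 = (10 - 8.333)²/10 = 0.2778 W
  P_R2 = (8.333 - 0)²/50 = 1.389 W
P_total = P_R1 + P_R2 = 1.667 W

Final answer: 1.667 W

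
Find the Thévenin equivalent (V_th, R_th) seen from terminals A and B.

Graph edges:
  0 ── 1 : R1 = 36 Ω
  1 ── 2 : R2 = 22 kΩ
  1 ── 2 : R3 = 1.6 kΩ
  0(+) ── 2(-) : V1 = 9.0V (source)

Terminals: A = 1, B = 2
Step 1 — V_th is the open-circuit voltage V_A - V_B (nothing connected across the terminals).
Nodal analysis, taking node 2 as the 0 V reference.
Source V1 fixes V_0 = 9 V.
KCL at each unknown node (sum of currents leaving = 0; resistances in Ω):
  Node 1: (V_1 - 9)/36 + (V_1 - 0)/22000 + (V_1 - 0)/1600 = 0
Collecting terms: 0.02845 × V_1 = 0.25  =>  V_1 = 8.788 V
V_th = V_1 - V_2 = 8.788 - 0 = 8.788 V
Step 2 — R_th: zero the source — replace V1 by a short circuit (node 2 merges into node 0) — and find the resistance seen between A (node 1) and B (node 0).
Reduce the network between node 1 (A) and node 0 (B) by series/parallel combination:
  Rp1 = R1 ‖ R2 ‖ R3 (parallel, all between nodes 0 and 1) = 1/(1/36 + 1/22000 + 1/1600) = 35.15 Ω
R_th = 35.15 Ω

Final answer: V_th = 8.788 V, R_th = 35.15 Ω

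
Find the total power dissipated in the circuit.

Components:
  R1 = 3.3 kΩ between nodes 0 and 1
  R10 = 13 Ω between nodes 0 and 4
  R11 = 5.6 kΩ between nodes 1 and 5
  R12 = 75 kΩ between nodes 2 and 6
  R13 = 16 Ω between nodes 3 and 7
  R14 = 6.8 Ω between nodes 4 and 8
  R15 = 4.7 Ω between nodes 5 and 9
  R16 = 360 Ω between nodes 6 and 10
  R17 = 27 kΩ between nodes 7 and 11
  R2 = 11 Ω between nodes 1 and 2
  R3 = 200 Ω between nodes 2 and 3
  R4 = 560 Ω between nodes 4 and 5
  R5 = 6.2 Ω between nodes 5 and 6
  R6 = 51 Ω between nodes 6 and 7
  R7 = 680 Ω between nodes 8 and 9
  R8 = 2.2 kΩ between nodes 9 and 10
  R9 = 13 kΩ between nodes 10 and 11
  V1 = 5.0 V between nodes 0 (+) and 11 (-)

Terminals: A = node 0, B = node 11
Nodal analysis, taking node 11 as the 0 V reference.
Source V1 fixes V_0 = 5 V.
KCL at each unknown node (sum of currents leaving = 0; resistances in Ω):
  Node 1: (V_1 - 5)/3300 + (V_1 - V_2)/11 + (V_1 - V_5)/5600 = 0
  Node 2: (V_2 - V_1)/11 + (V_2 - V_3)/200 + (V_2 - V_6)/75000 = 0
  Node 3: (V_3 - V_2)/200 + (V_3 - V_7)/16 = 0
  Node 4: (V_4 - V_5)/560 + (V_4 - 5)/13 + (V_4 - V_8)/6.8 = 0
  Node 5: (V_5 - V_4)/560 + (V_5 - V_6)/6.2 + (V_5 - V_1)/5600 + (V_5 - V_9)/4.7 = 0
  Node 6: (V_6 - V_5)/6.2 + (V_6 - V_7)/51 + (V_6 - V_2)/75000 + (V_6 - V_10)/360 = 0
  Node 7: (V_7 - V_6)/51 + (V_7 - V_3)/16 + (V_7 - 0)/27000 = 0
  Node 8: (V_8 - V_9)/680 + (V_8 - V_4)/6.8 = 0
  Node 9: (V_9 - V_8)/680 + (V_9 - V_10)/2200 + (V_9 - V_5)/4.7 = 0
  Node 10: (V_10 - V_9)/2200 + (V_10 - 0)/13000 + (V_10 - V_6)/360 = 0
Collecting terms (coefficients in siemens):
  0.09139·V_1 - 0.09091·V_2 - 0.0001786·V_5 = 0.001515
  0.09592·V_2 - 0.09091·V_1 - 0.005·V_3 - 0.00001333·V_6 = 0
  0.0675·V_3 - 0.005·V_2 - 0.0625·V_7 = 0
  0.2258·V_4 - 0.001786·V_5 - 0.1471·V_8 = 0.3846
  0.376·V_5 - 0.0001786·V_1 - 0.001786·V_4 - 0.1613·V_6 - 0.2128·V_9 = 0
  0.1837·V_6 - 0.00001333·V_2 - 0.1613·V_5 - 0.01961·V_7 - 0.002778·V_10 = 0
  0.08214·V_7 - 0.0625·V_3 - 0.01961·V_6 = 0
  0.1485·V_8 - 0.1471·V_4 - 0.001471·V_9 = 0
  0.2147·V_9 - 0.2128·V_5 - 0.001471·V_8 - 0.0004545·V_10 = 0
  0.003309·V_10 - 0.002778·V_6 - 0.0004545·V_9 = 0
Solving these 10 simultaneous equations (Gaussian elimination) gives:
  V_1 = 4.842 V, V_2 = 4.841 V, V_3 = 4.832 V, V_4 = 4.994 V
  V_5 = 4.841 V, V_6 = 4.838 V, V_7 = 4.831 V, V_8 = 4.992 V
  V_9 = 4.841 V, V_10 = 4.726 V
Power in each resistor, P = (ΔV)²/R:
  P_R1 = (5 - 4.842)²/3300 = 0.000007564 W
  P_R2 = (4.842 - 4.841)²/11 = 0.00000002496 W
  P_R3 = (4.841 - 4.832)²/200 = 0.0000004529 W
  P_R4 = (4.994 - 4.841)²/560 = 0.00004176 W
  P_R5 = (4.841 - 4.838)²/6.2 = 0.000001213 W
  P_R6 = (4.838 - 4.831)²/51 = 0.0000008799 W
  P_R7 = (4.992 - 4.841)²/680 = 0.00003336 W
  P_R8 = (4.841 - 4.726)²/2200 = 0.000006065 W
  P_R9 = (4.726 - 0)²/13000 = 0.001718 W
  P_R10 = (5 - 4.994)²/13 = 0.00000318 W
  P_R11 = (4.842 - 4.841)²/5600 = 0.000000000331 W
  P_R12 = (4.841 - 4.838)²/75000 = 0.0000000001709 W
  P_R13 = (4.832 - 4.831)²/16 = 0.00000003623 W
  P_R14 = (4.994 - 4.992)²/6.8 = 0.0000003336 W
  P_R15 = (4.841 - 4.841)²/4.7 = 0.0000001342 W
  P_R16 = (4.838 - 4.726)²/360 = 0.00003483 W
  P_R17 = (4.831 - 0)²/27000 = 0.0008645 W
P_total = P_R1 + P_R2 + P_R3 + P_R4 + P_R5 + P_R6 + P_R7 + P_R8 + P_R9 + P_R10 + P_R11 + P_R12 + P_R13 + P_R14 + P_R15 + P_R16 + P_R17 = 0.002712 W

Final answer: 0.002712 W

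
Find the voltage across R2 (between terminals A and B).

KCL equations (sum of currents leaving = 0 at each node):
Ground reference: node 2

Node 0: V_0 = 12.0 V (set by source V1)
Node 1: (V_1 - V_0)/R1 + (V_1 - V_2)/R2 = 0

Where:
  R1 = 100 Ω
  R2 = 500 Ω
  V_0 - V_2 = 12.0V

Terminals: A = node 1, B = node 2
R1 and R2 are in series across V1 (node 0 → node 1 → node 2), and the output A–B is taken across R2, so this is a voltage divider.
Series current: I = V1/(R1 + R2) = 12/(100 + 500) = 12/600 = 0.02 A
V_R2 = I × R2 = V1 × R2/(R1 + R2) = 12 × 500/600 = 10 V

Final answer: 10 V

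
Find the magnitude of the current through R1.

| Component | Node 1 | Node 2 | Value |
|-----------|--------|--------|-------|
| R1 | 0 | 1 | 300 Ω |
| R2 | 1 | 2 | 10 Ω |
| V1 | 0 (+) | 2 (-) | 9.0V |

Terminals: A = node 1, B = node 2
Nodal analysis, taking node 2 as the 0 V reference.
Source V1 fixes V_0 = 9 V.
KCL at each unknown node (sum of currents leaving = 0; resistances in Ω):
  Node 1: (V_1 - 9)/300 + (V_1 - 0)/10 = 0
Collecting terms: 0.1033 × V_1 = 0.03  =>  V_1 = 0.2903 V
I_R1 = (V_0 - V_1)/R1 = (9 - 0.2903)/300 = 0.02903 A
|I_R1| = 0.02903 A

Final answer: |I_R1| = 0.02903 A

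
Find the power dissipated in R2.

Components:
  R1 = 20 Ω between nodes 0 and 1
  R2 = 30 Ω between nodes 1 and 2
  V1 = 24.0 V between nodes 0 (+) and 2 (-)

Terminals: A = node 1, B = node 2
Nodal analysis, taking node 2 as the 0 V reference.
Source V1 fixes V_0 = 24 V.
KCL at each unknown node (sum of currents leaving = 0; resistances in Ω):
  Node 1: (V_1 - 24)/20 + (V_1 - 0)/30 = 0
Collecting terms: 0.08333 × V_1 = 1.2  =>  V_1 = 14.4 V
I_R2 = (V_1 - V_2)/R2 = (14.4 - 0)/30 = 0.48 A
P_R2 = I_R2² × R2 = (0.48)² × 30 = 6.912 W

Final answer: 6.912 W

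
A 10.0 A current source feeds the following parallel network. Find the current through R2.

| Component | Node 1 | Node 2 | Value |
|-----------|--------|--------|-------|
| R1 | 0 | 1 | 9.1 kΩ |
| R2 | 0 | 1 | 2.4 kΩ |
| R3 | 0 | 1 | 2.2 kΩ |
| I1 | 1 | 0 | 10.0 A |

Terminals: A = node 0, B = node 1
All resistors sit directly between nodes 0 and 1, so they are in parallel and share one voltage V; the full source current 10 A splits among them.
1/R_par = 1/9100 + 1/2400 + 1/2200 = 0.0009811 S  =>  R_par = 1019 Ω
V = I × R_par = 10 × 1019 = 10190 V
I_R2 = V/R2 = 10190/2400 = 4.247 A

Final answer: 4.247 A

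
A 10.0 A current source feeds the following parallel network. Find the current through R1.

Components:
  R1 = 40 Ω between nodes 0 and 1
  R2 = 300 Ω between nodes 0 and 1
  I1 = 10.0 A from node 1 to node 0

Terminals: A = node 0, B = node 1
All resistors sit directly between nodes 0 and 1, so they are in parallel and share one voltage V; the full source current 10 A splits among them.
1/R_par = 1/40 + 1/300 = 0.02833 S  =>  R_par = 35.29 Ω
V = I × R_par = 10 × 35.29 = 352.9 V
I_R1 = V/R1 = 352.9/40 = 8.824 A

Final answer: 8.824 A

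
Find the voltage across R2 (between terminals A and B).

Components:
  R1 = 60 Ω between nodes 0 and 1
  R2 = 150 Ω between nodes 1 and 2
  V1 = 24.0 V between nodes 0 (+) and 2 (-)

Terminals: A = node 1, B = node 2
R1 and R2 are in series across V1 (node 0 → node 1 → node 2), and the output A–B is taken across R2, so this is a voltage divider.
Series current: I = V1/(R1 + R2) = 24/(60 + 150) = 24/210 = 0.1143 A
V_R2 = I × R2 = V1 × R2/(R1 + R2) = 24 × 150/210 = 17.14 V

Final answer: 17.14 V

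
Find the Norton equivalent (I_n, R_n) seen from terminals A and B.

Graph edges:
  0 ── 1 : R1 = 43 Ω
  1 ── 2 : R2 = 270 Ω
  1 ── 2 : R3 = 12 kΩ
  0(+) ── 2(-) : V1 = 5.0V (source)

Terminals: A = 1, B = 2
Find the Thévenin equivalent first; then I_n = V_th/R_th and R_n = R_th.
Step 1 — V_th is the open-circuit voltage V_A - V_B (nothing connected across the terminals).
Nodal analysis, taking node 2 as the 0 V reference.
Source V1 fixes V_0 = 5 V.
KCL at each unknown node (sum of currents leaving = 0; resistances in Ω):
  Node 1: (V_1 - 5)/43 + (V_1 - 0)/270 + (V_1 - 0)/12000 = 0
Collecting terms: 0.02704 × V_1 = 0.1163  =>  V_1 = 4.3 V
V_th = V_1 - V_2 = 4.3 - 0 = 4.3 V
Step 2 — R_th: zero the source — replace V1 by a short circuit (node 2 merges into node 0) — and find the resistance seen between A (node 1) and B (node 0).
Reduce the network between node 1 (A) and node 0 (B) by series/parallel combination:
  Rp1 = R1 ‖ R2 ‖ R3 (parallel, all between nodes 0 and 1) = 1/(1/43 + 1/270 + 1/12000) = 36.98 Ω
R_th = 36.98 Ω
I_n = V_th/R_th = 4.3/36.98 = 0.1163 A, and R_n = R_th = 36.98 Ω

Final answer: I_n = 0.1163 A, R_n = 36.98 Ω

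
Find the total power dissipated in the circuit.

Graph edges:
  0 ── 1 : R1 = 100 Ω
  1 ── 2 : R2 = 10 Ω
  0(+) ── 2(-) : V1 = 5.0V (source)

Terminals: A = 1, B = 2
Nodal analysis, taking node 2 as the 0 V reference.
Source V1 fixes V_0 = 5 V.
KCL at each unknown node (sum of currents leaving = 0; resistances in Ω):
  Node 1: (V_1 - 5)/100 + (V_1 - 0)/10 = 0
Collecting terms: 0.11 × V_1 = 0.05  =>  V_1 = 0.4545 V
Power in each resistor, P = (ΔV)²/R:
  P_R1 = (5 - 0.4545)²/100 = 0.2066 W
  P_R2 = (0.4545 - 0)²/10 = 0.02066 W
P_total = P_R1 + P_R2 = 0.2273 W

Final answer: 0.2273 W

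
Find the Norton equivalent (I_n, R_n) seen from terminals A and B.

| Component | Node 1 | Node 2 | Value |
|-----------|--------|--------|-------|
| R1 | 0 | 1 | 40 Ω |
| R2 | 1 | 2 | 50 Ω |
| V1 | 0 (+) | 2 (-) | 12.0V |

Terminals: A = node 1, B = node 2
Find the Thévenin equivalent first; then I_n = V_th/R_th and R_n = R_th.
Step 1 — V_th is the open-circuit voltage V_A - V_B (nothing connected across the terminals).
Nodal analysis, taking node 2 as the 0 V reference.
Source V1 fixes V_0 = 12 V.
KCL at each unknown node (sum of currents leaving = 0; resistances in Ω):
  Node 1: (V_1 - 12)/40 + (V_1 - 0)/50 = 0
Collecting terms: 0.045 × V_1 = 0.3  =>  V_1 = 6.667 V
V_th = V_1 - V_2 = 6.667 - 0 = 6.667 V
Step 2 — R_th: zero the source — replace V1 by a short circuit (node 2 merges into node 0) — and find the resistance seen between A (node 1) and B (node 0).
Reduce the network between node 1 (A) and node 0 (B) by series/parallel combination:
  Rp1 = R1 ‖ R2 (parallel, both between nodes 0 and 1) = 1/(1/40 + 1/50) = 22.22 Ω
R_th = 22.22 Ω
I_n = V_th/R_th = 6.667/22.22 = 0.3 A, and R_n = R_th = 22.22 Ω

Final answer: I_n = 0.3 A, R_n = 22.22 Ω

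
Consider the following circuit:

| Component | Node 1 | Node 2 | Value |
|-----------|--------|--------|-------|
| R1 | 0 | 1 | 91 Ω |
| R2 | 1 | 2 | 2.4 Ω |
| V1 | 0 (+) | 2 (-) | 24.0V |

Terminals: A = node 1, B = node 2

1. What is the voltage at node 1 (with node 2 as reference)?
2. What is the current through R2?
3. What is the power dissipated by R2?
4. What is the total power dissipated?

Nodal analysis, taking node 2 as the 0 V reference.
Source V1 fixes V_0 = 24 V.
KCL at each unknown node (sum of currents leaving = 0; resistances in Ω):
  Node 1: (V_1 - 24)/91 + (V_1 - 0)/2.4 = 0
Collecting terms: 0.4277 × V_1 = 0.2637  =>  V_1 = 0.6167 V
Part 1:
  Read off the nodal solution: V_1 = 0.6167 V
Part 2:
  I_R2 = (V_1 - V_2)/R2 = (0.6167 - 0)/2.4 = 0.257 A
  Magnitude: I_R2 = 0.257 A
Part 3:
  I_R2 = (V_1 - V_2)/R2 = (0.6167 - 0)/2.4 = 0.257 A
  P_R2 = I_R2² × R2 = (0.257)² × 2.4 = 0.1585 W
Part 4:
  Power in each resistor, P = (ΔV)²/R:
    P_R1 = (24 - 0.6167)²/91 = 6.009 W
    P_R2 = (0.6167 - 0)²/2.4 = 0.1585 W
  P_total = P_R1 + P_R2 = 6.167 W

Final answers:
1. V_1 = 0.6167 V
2. I_R2 = 0.257 A
3. P_R2 = 0.1585 W
4. P_total = 6.167 W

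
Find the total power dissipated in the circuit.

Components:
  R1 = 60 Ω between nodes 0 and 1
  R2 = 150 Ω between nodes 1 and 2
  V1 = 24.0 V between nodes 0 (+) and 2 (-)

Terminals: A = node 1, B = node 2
Nodal analysis, taking node 2 as the 0 V reference.
Source V1 fixes V_0 = 24 V.
KCL at each unknown node (sum of currents leaving = 0; resistances in Ω):
  Node 1: (V_1 - 24)/60 + (V_1 - 0)/150 = 0
Collecting terms: 0.02333 × V_1 = 0.4  =>  V_1 = 17.14 V
Power in each resistor, P = (ΔV)²/R:
  P_R1 = (24 - 17.14)²/60 = 0.7837 W
  P_R2 = (17.14 - 0)²/150 = 1.959 W
P_total = P_R1 + P_R2 = 2.743 W

Final answer: 2.743 W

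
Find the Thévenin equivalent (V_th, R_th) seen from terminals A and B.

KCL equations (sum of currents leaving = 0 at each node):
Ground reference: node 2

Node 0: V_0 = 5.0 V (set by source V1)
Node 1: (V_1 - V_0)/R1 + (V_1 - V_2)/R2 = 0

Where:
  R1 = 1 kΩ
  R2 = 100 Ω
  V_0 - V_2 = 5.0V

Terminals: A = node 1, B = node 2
Step 1 — V_th is the open-circuit voltage V_A - V_B (nothing connected across the terminals).
Nodal analysis, taking node 2 as the 0 V reference.
Source V1 fixes V_0 = 5 V.
KCL at each unknown node (sum of currents leaving = 0; resistances in Ω):
  Node 1: (V_1 - 5)/1000 + (V_1 - 0)/100 = 0
Collecting terms: 0.011 × V_1 = 0.005  =>  V_1 = 0.4545 V
V_th = V_1 - V_2 = 0.4545 - 0 = 0.4545 V
Step 2 — R_th: zero the source — replace V1 by a short circuit (node 2 merges into node 0) — and find the resistance seen between A (node 1) and B (node 0).
Reduce the network between node 1 (A) and node 0 (B) by series/parallel combination:
  Rp1 = R1 ‖ R2 (parallel, both between nodes 0 and 1) = 1/(1/1000 + 1/100) = 90.91 Ω
R_th = 90.91 Ω

Final answer: V_th = 0.4545 V, R_th = 90.91 Ω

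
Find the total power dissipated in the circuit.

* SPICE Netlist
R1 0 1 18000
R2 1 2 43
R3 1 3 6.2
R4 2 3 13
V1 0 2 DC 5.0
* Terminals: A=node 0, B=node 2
Nodal analysis, taking node 2 as the 0 V reference.
Source V1 fixes V_0 = 5 V.
KCL at each unknown node (sum of currents leaving = 0; resistances in Ω):
  Node 1: (V_1 - 5)/18000 + (V_1 - 0)/43 + (V_1 - V_3)/6.2 = 0
  Node 3: (V_3 - V_1)/6.2 + (V_3 - 0)/13 = 0
Collecting terms (coefficients in siemens):
  0.1846·V_1 - 0.1613·V_3 = 0.0002778
  0.2382·V_3 - 0.1613·V_1 = 0
Determinant D = (0.1846)(0.2382) - (-0.1613)(-0.1613) = 0.01796
V_1 = [(0.0002778)(0.2382) - (-0.1613)(0)]/D = 0.003684 V
V_3 = [(0.1846)(0) - (0.0002778)(-0.1613)]/D = 0.002495 V
Power in each resistor, P = (ΔV)²/R:
  P_R1 = (5 - 0.003684)²/18000 = 0.001387 W
  P_R2 = (0.003684 - 0)²/43 = 0.0000003157 W
  P_R3 = (0.003684 - 0.002495)²/6.2 = 0.0000002283 W
  P_R4 = (0 - 0.002495)²/13 = 0.0000004787 W
P_total = P_R1 + P_R2 + P_R3 + P_R4 = 0.001388 W

Final answer: 0.001388 W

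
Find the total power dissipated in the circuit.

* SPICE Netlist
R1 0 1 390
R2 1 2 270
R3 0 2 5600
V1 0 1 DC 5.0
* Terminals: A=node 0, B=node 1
Nodal analysis, taking node 1 as the 0 V reference.
Source V1 fixes V_0 = 5 V.
KCL at each unknown node (sum of currents leaving = 0; resistances in Ω):
  Node 2: (V_2 - 0)/270 + (V_2 - 5)/5600 = 0
Collecting terms: 0.003882 × V_2 = 0.0008929  =>  V_2 = 0.23 V
Power in each resistor, P = (ΔV)²/R:
  P_R1 = (5 - 0)²/390 = 0.0641 W
  P_R2 = (0 - 0.23)²/270 = 0.0001959 W
  P_R3 = (5 - 0.23)²/5600 = 0.004063 W
P_total = P_R1 + P_R2 + P_R3 = 0.06836 W

Final answer: 0.06836 W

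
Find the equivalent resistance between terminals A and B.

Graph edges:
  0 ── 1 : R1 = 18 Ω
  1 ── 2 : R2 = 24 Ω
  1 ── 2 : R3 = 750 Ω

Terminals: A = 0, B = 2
Reduce the network between node 0 (A) and node 2 (B) by series/parallel combination:
  Rp1 = R2 ‖ R3 (parallel, both between nodes 1 and 2) = 1/(1/24 + 1/750) = 23.26 Ω
  Rs1 = R1 + Rp1 (series, joined only at node 1) = 18 + 23.26 = 41.26 Ω
R_eq = 41.26 Ω

Final answer: 41.26 Ω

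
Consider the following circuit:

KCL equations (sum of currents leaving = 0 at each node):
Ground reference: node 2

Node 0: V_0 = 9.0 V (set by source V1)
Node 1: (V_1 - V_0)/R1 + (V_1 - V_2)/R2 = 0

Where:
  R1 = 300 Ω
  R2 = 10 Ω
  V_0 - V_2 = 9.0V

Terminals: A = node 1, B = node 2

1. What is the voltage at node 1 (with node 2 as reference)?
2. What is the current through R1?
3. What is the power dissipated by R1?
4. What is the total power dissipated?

Nodal analysis, taking node 2 as the 0 V reference.
Source V1 fixes V_0 = 9 V.
KCL at each unknown node (sum of currents leaving = 0; resistances in Ω):
  Node 1: (V_1 - 9)/300 + (V_1 - 0)/10 = 0
Collecting terms: 0.1033 × V_1 = 0.03  =>  V_1 = 0.2903 V
Part 1:
  Read off the nodal solution: V_1 = 0.2903 V
Part 2:
  I_R1 = (V_0 - V_1)/R1 = (9 - 0.2903)/300 = 0.02903 A
  Magnitude: I_R1 = 0.02903 A
Part 3:
  I_R1 = (V_0 - V_1)/R1 = (9 - 0.2903)/300 = 0.02903 A
  P_R1 = I_R1² × R1 = (0.02903)² × 300 = 0.2529 W
Part 4:
  Power in each resistor, P = (ΔV)²/R:
    P_R1 = (9 - 0.2903)²/300 = 0.2529 W
    P_R2 = (0.2903 - 0)²/10 = 0.008429 W
  P_total = P_R1 + P_R2 = 0.2613 W

Final answers:
1. V_1 = 0.2903 V
2. I_R1 = 0.02903 A
3. P_R1 = 0.2529 W
4. P_total = 0.2613 W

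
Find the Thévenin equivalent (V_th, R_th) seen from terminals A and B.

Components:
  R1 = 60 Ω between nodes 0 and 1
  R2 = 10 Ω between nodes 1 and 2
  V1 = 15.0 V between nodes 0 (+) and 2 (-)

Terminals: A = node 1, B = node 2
Step 1 — V_th is the open-circuit voltage V_A - V_B (nothing connected across the terminals).
Nodal analysis, taking node 2 as the 0 V reference.
Source V1 fixes V_0 = 15 V.
KCL at each unknown node (sum of currents leaving = 0; resistances in Ω):
  Node 1: (V_1 - 15)/60 + (V_1 - 0)/10 = 0
Collecting terms: 0.1167 × V_1 = 0.25  =>  V_1 = 2.143 V
V_th = V_1 - V_2 = 2.143 - 0 = 2.143 V
Step 2 — R_th: zero the source — replace V1 by a short circuit (node 2 merges into node 0) — and find the resistance seen between A (node 1) and B (node 0).
Reduce the network between node 1 (A) and node 0 (B) by series/parallel combination:
  Rp1 = R1 ‖ R2 (parallel, both between nodes 0 and 1) = 1/(1/60 + 1/10) = 8.571 Ω
R_th = 8.571 Ω

Final answer: V_th = 2.143 V, R_th = 8.571 Ω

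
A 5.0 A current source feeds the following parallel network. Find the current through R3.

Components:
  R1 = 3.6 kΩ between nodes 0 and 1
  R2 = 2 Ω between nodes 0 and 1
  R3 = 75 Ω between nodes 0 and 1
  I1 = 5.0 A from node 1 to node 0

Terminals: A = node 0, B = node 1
All resistors sit directly between nodes 0 and 1, so they are in parallel and share one voltage V; the full source current 5 A splits among them.
1/R_par = 1/3600 + 1/2 + 1/75 = 0.5136 S  =>  R_par = 1.947 Ω
V = I × R_par = 5 × 1.947 = 9.735 V
I_R3 = V/R3 = 9.735/75 = 0.1298 A

Final answer: 0.1298 A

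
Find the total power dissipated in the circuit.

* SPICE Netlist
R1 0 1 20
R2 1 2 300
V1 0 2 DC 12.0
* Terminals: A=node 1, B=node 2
Nodal analysis, taking node 2 as the 0 V reference.
Source V1 fixes V_0 = 12 V.
KCL at each unknown node (sum of currents leaving = 0; resistances in Ω):
  Node 1: (V_1 - 12)/20 + (V_1 - 0)/300 = 0
Collecting terms: 0.05333 × V_1 = 0.6  =>  V_1 = 11.25 V
Power in each resistor, P = (ΔV)²/R:
  P_R1 = (12 - 11.25)²/20 = 0.02813 W
  P_R2 = (11.25 - 0)²/300 = 0.4219 W
P_total = P_R1 + P_R2 = 0.45 W

Final answer: 0.45 W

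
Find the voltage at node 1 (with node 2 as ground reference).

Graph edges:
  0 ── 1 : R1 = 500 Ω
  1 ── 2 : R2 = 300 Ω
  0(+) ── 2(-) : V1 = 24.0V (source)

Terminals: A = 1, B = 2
Nodal analysis, taking node 2 as the 0 V reference.
Source V1 fixes V_0 = 24 V.
KCL at each unknown node (sum of currents leaving = 0; resistances in Ω):
  Node 1: (V_1 - 24)/500 + (V_1 - 0)/300 = 0
Collecting terms: 0.005333 × V_1 = 0.048  =>  V_1 = 9 V
The requested potential is V_1 = 9 V.

Final answer: V_1 = 9 V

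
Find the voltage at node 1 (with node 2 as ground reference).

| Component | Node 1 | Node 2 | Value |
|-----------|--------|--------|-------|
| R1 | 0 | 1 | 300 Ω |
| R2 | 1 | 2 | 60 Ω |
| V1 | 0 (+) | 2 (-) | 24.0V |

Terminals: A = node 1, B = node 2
Nodal analysis, taking node 2 as the 0 V reference.
Source V1 fixes V_0 = 24 V.
KCL at each unknown node (sum of currents leaving = 0; resistances in Ω):
  Node 1: (V_1 - 24)/300 + (V_1 - 0)/60 = 0
Collecting terms: 0.02 × V_1 = 0.08  =>  V_1 = 4 V
The requested potential is V_1 = 4 V.

Final answer: V_1 = 4 V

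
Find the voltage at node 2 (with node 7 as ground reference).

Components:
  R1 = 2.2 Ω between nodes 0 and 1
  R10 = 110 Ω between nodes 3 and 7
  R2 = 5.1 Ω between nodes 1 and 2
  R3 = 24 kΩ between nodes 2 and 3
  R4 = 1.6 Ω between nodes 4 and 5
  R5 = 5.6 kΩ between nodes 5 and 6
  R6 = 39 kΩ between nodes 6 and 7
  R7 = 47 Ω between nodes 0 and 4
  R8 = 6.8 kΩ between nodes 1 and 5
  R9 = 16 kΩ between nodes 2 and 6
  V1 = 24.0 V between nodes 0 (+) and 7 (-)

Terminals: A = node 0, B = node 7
Nodal analysis, taking node 7 as the 0 V reference.
Source V1 fixes V_0 = 24 V.
KCL at each unknown node (sum of currents leaving = 0; resistances in Ω):
  Node 1: (V_1 - 24)/2.2 + (V_1 - V_2)/5.1 + (V_1 - V_5)/6800 = 0
  Node 2: (V_2 - V_1)/5.1 + (V_2 - V_3)/24000 + (V_2 - V_6)/16000 = 0
  Node 3: (V_3 - V_2)/24000 + (V_3 - 0)/110 = 0
  Node 4: (V_4 - V_5)/1.6 + (V_4 - 24)/47 = 0
  Node 5: (V_5 - V_4)/1.6 + (V_5 - V_6)/5600 + (V_5 - V_1)/6800 = 0
  Node 6: (V_6 - V_5)/5600 + (V_6 - 0)/39000 + (V_6 - V_2)/16000 = 0
Collecting terms (coefficients in siemens):
  0.6508·V_1 - 0.1961·V_2 - 0.0001471·V_5 = 10.91
  0.1962·V_2 - 0.1961·V_1 - 0.00004167·V_3 - 0.0000625·V_6 = 0
  0.009133·V_3 - 0.00004167·V_2 = 0
  0.6463·V_4 - 0.625·V_5 = 0.5106
  0.6253·V_5 - 0.0001471·V_1 - 0.625·V_4 - 0.0001786·V_6 = 0
  0.0002667·V_6 - 0.0000625·V_2 - 0.0001786·V_5 = 0
Solving these 6 simultaneous equations (Gaussian elimination) gives:
  V_1 = 24 V, V_2 = 23.99 V, V_3 = 0.1095 V, V_4 = 23.98 V
  V_5 = 23.98 V, V_6 = 21.68 V
The requested potential is V_2 = 23.99 V.

Final answer: V_2 = 23.99 V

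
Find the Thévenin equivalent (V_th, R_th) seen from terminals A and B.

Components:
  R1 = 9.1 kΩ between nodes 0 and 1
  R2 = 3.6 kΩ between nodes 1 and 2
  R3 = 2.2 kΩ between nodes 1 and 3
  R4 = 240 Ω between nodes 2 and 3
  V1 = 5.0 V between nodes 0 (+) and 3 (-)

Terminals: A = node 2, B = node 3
Step 1 — V_th is the open-circuit voltage V_A - V_B (nothing connected across the terminals).
Nodal analysis, taking node 3 as the 0 V reference.
Source V1 fixes V_0 = 5 V.
KCL at each unknown node (sum of currents leaving = 0; resistances in Ω):
  Node 1: (V_1 - 5)/9100 + (V_1 - V_2)/3600 + (V_1 - 0)/2200 = 0
  Node 2: (V_2 - V_1)/3600 + (V_2 - 0)/240 = 0
Collecting terms (coefficients in siemens):
  0.0008422·V_1 - 0.0002778·V_2 = 0.0005495
  0.004444·V_2 - 0.0002778·V_1 = 0
Determinant D = (0.0008422)(0.004444) - (-0.0002778)(-0.0002778) = 0.000003666
V_1 = [(0.0005495)(0.004444) - (-0.0002778)(0)]/D = 0.6661 V
V_2 = [(0.0008422)(0) - (0.0005495)(-0.0002778)]/D = 0.04163 V
V_th = V_2 - V_3 = 0.04163 - 0 = 0.04163 V
Step 2 — R_th: zero the source — replace V1 by a short circuit (node 3 merges into node 0) — and find the resistance seen between A (node 2) and B (node 0).
Reduce the network between node 2 (A) and node 0 (B) by series/parallel combination:
  Rp1 = R1 ‖ R3 (parallel, both between nodes 0 and 1) = 1/(1/9100 + 1/2200) = 1772 Ω
  Rs1 = R2 + Rp1 (series, joined only at node 1) = 3600 + 1772 = 5372 Ω
  Rp2 = R4 ‖ Rs1 (parallel, both between nodes 0 and 2) = 1/(1/240 + 1/5372) = 229.7 Ω
R_th = 229.7 Ω

Final answer: V_th = 0.04163 V, R_th = 229.7 Ω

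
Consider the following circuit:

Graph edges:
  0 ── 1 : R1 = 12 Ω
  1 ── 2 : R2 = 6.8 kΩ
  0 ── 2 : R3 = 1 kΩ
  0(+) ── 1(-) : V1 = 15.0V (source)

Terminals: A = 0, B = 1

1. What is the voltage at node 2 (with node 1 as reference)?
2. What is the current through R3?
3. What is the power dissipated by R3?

Nodal analysis, taking node 1 as the 0 V reference.
Source V1 fixes V_0 = 15 V.
KCL at each unknown node (sum of currents leaving = 0; resistances in Ω):
  Node 2: (V_2 - 0)/6800 + (V_2 - 15)/1000 = 0
Collecting terms: 0.001147 × V_2 = 0.015  =>  V_2 = 13.08 V
Part 1:
  Read off the nodal solution: V_2 = 13.08 V
Part 2:
  I_R3 = (V_0 - V_2)/R3 = (15 - 13.08)/1000 = 0.001923 A
  Magnitude: I_R3 = 0.001923 A
Part 3:
  I_R3 = (V_0 - V_2)/R3 = (15 - 13.08)/1000 = 0.001923 A
  P_R3 = I_R3² × R3 = (0.001923)² × 1000 = 0.003698 W

Final answers:
1. V_2 = 13.08 V
2. I_R3 = 0.001923 A
3. P_R3 = 0.003698 W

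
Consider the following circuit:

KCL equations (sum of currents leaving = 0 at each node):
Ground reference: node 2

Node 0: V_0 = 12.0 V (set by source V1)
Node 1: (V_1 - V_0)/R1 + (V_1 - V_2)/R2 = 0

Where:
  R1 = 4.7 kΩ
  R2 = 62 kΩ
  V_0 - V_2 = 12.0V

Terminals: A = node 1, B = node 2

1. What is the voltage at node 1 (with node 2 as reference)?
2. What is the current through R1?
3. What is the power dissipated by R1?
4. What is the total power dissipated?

Nodal analysis, taking node 2 as the 0 V reference.
Source V1 fixes V_0 = 12 V.
KCL at each unknown node (sum of currents leaving = 0; resistances in Ω):
  Node 1: (V_1 - 12)/4700 + (V_1 - 0)/62000 = 0
Collecting terms: 0.0002289 × V_1 = 0.002553  =>  V_1 = 11.15 V
Part 1:
  Read off the nodal solution: V_1 = 11.15 V
Part 2:
  I_R1 = (V_0 - V_1)/R1 = (12 - 11.15)/4700 = 0.0001799 A
  Magnitude: I_R1 = 0.0001799 A
Part 3:
  I_R1 = (V_0 - V_1)/R1 = (12 - 11.15)/4700 = 0.0001799 A
  P_R1 = I_R1² × R1 = (0.0001799)² × 4700 = 0.0001521 W
Part 4:
  Power in each resistor, P = (ΔV)²/R:
    P_R1 = (12 - 11.15)²/4700 = 0.0001521 W
    P_R2 = (11.15 - 0)²/62000 = 0.002007 W
  P_total = P_R1 + P_R2 = 0.002159 W

Final answers:
1. V_1 = 11.15 V
2. I_R1 = 0.0001799 A
3. P_R1 = 0.0001521 W
4. P_total = 0.002159 W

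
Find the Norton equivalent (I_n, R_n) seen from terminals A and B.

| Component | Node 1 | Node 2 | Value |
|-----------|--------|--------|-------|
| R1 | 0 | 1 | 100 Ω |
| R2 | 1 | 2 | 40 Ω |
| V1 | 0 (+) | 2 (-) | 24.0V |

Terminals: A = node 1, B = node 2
Find the Thévenin equivalent first; then I_n = V_th/R_th and R_n = R_th.
Step 1 — V_th is the open-circuit voltage V_A - V_B (nothing connected across the terminals).
Nodal analysis, taking node 2 as the 0 V reference.
Source V1 fixes V_0 = 24 V.
KCL at each unknown node (sum of currents leaving = 0; resistances in Ω):
  Node 1: (V_1 - 24)/100 + (V_1 - 0)/40 = 0
Collecting terms: 0.035 × V_1 = 0.24  =>  V_1 = 6.857 V
V_th = V_1 - V_2 = 6.857 - 0 = 6.857 V
Step 2 — R_th: zero the source — replace V1 by a short circuit (node 2 merges into node 0) — and find the resistance seen between A (node 1) and B (node 0).
Reduce the network between node 1 (A) and node 0 (B) by series/parallel combination:
  Rp1 = R1 ‖ R2 (parallel, both between nodes 0 and 1) = 1/(1/100 + 1/40) = 28.57 Ω
R_th = 28.57 Ω
I_n = V_th/R_th = 6.857/28.57 = 0.24 A, and R_n = R_th = 28.57 Ω

Final answer: I_n = 0.24 A, R_n = 28.57 Ω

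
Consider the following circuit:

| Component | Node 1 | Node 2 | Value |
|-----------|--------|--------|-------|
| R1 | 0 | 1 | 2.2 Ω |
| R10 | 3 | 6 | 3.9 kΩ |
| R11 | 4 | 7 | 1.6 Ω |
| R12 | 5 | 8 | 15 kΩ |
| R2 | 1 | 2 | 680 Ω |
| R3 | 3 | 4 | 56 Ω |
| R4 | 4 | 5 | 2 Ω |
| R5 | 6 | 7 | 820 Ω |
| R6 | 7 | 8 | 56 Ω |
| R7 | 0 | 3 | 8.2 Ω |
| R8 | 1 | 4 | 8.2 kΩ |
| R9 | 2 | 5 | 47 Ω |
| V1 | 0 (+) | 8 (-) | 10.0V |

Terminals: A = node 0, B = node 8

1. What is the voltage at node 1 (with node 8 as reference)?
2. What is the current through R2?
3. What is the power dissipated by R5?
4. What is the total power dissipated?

Nodal analysis, taking node 8 as the 0 V reference.
Source V1 fixes V_0 = 10 V.
KCL at each unknown node (sum of currents leaving = 0; resistances in Ω):
  Node 1: (V_1 - 10)/2.2 + (V_1 - V_2)/680 + (V_1 - V_4)/8200 = 0
  Node 2: (V_2 - V_1)/680 + (V_2 - V_5)/47 = 0
  Node 3: (V_3 - V_4)/56 + (V_3 - 10)/8.2 + (V_3 - V_6)/3900 = 0
  Node 4: (V_4 - V_3)/56 + (V_4 - V_5)/2 + (V_4 - V_1)/8200 + (V_4 - V_7)/1.6 = 0
  Node 5: (V_5 - V_4)/2 + (V_5 - V_2)/47 + (V_5 - 0)/15000 = 0
  Node 6: (V_6 - V_7)/820 + (V_6 - V_3)/3900 = 0
  Node 7: (V_7 - V_6)/820 + (V_7 - 0)/56 + (V_7 - V_4)/1.6 = 0
Collecting terms (coefficients in siemens):
  0.4561·V_1 - 0.001471·V_2 - 0.000122·V_4 = 4.545
  0.02275·V_2 - 0.001471·V_1 - 0.02128·V_5 = 0
  0.1401·V_3 - 0.01786·V_4 - 0.0002564·V_6 = 1.22
  1.143·V_4 - 0.000122·V_1 - 0.01786·V_3 - 0.5·V_5 - 0.625·V_7 = 0
  0.5213·V_5 - 0.02128·V_2 - 0.5·V_4 = 0
  0.001476·V_6 - 0.0002564·V_3 - 0.00122·V_7 = 0
  0.6441·V_7 - 0.625·V_4 - 0.00122·V_6 = 0
Solving these 7 simultaneous equations (Gaussian elimination) gives:
  V_1 = 9.984 V, V_2 = 5.307 V, V_3 = 9.351 V, V_4 = 4.971 V
  V_5 = 4.984 V, V_6 = 5.619 V, V_7 = 4.834 V
Part 1:
  Read off the nodal solution: V_1 = 9.984 V
Part 2:
  I_R2 = (V_1 - V_2)/R2 = (9.984 - 5.307)/680 = 0.006877 A
  Magnitude: I_R2 = 0.006877 A
Part 3:
  I_R5 = (V_6 - V_7)/R5 = (5.619 - 4.834)/820 = 0.0009569 A
  P_R5 = I_R5² × R5 = (0.0009569)² × 820 = 0.0007508 W
Part 4:
  Power in each resistor, P = (ΔV)²/R:
    P_R1 = (10 - 9.984)²/2.2 = 0.0001234 W
    P_R2 = (9.984 - 5.307)²/680 = 0.03216 W
    P_R3 = (9.351 - 4.971)²/56 = 0.3426 W
    P_R4 = (4.971 - 4.984)²/2 = 0.00008567 W
    P_R5 = (5.619 - 4.834)²/820 = 0.0007508 W
    P_R6 = (4.834 - 0)²/56 = 0.4173 W
    P_R7 = (10 - 9.351)²/8.2 = 0.0514 W
    P_R8 = (9.984 - 4.971)²/8200 = 0.003064 W
    P_R9 = (5.307 - 4.984)²/47 = 0.002223 W
    P_R10 = (9.351 - 5.619)²/3900 = 0.003571 W
    P_R11 = (4.971 - 4.834)²/1.6 = 0.01166 W
    P_R12 = (4.984 - 0)²/15000 = 0.001656 W
  P_total = P_R1 + P_R2 + P_R3 + P_R4 + P_R5 + P_R6 + P_R7 + P_R8 + P_R9 + P_R10 + P_R11 + P_R12 = 0.8666 W

Final answers:
1. V_1 = 9.984 V
2. I_R2 = 0.006877 A
3. P_R5 = 0.0007508 W
4. P_total = 0.8666 W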